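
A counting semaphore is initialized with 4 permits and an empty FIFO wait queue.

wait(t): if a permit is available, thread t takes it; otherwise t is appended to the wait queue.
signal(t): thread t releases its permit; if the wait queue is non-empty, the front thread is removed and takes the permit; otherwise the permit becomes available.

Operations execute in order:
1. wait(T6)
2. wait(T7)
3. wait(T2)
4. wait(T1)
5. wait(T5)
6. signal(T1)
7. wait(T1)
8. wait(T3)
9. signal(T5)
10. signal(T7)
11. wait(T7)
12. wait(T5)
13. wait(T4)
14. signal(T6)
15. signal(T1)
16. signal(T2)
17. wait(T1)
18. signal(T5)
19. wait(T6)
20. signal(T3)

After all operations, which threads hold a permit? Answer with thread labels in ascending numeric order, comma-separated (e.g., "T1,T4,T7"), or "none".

Step 1: wait(T6) -> count=3 queue=[] holders={T6}
Step 2: wait(T7) -> count=2 queue=[] holders={T6,T7}
Step 3: wait(T2) -> count=1 queue=[] holders={T2,T6,T7}
Step 4: wait(T1) -> count=0 queue=[] holders={T1,T2,T6,T7}
Step 5: wait(T5) -> count=0 queue=[T5] holders={T1,T2,T6,T7}
Step 6: signal(T1) -> count=0 queue=[] holders={T2,T5,T6,T7}
Step 7: wait(T1) -> count=0 queue=[T1] holders={T2,T5,T6,T7}
Step 8: wait(T3) -> count=0 queue=[T1,T3] holders={T2,T5,T6,T7}
Step 9: signal(T5) -> count=0 queue=[T3] holders={T1,T2,T6,T7}
Step 10: signal(T7) -> count=0 queue=[] holders={T1,T2,T3,T6}
Step 11: wait(T7) -> count=0 queue=[T7] holders={T1,T2,T3,T6}
Step 12: wait(T5) -> count=0 queue=[T7,T5] holders={T1,T2,T3,T6}
Step 13: wait(T4) -> count=0 queue=[T7,T5,T4] holders={T1,T2,T3,T6}
Step 14: signal(T6) -> count=0 queue=[T5,T4] holders={T1,T2,T3,T7}
Step 15: signal(T1) -> count=0 queue=[T4] holders={T2,T3,T5,T7}
Step 16: signal(T2) -> count=0 queue=[] holders={T3,T4,T5,T7}
Step 17: wait(T1) -> count=0 queue=[T1] holders={T3,T4,T5,T7}
Step 18: signal(T5) -> count=0 queue=[] holders={T1,T3,T4,T7}
Step 19: wait(T6) -> count=0 queue=[T6] holders={T1,T3,T4,T7}
Step 20: signal(T3) -> count=0 queue=[] holders={T1,T4,T6,T7}
Final holders: T1,T4,T6,T7

Answer: T1,T4,T6,T7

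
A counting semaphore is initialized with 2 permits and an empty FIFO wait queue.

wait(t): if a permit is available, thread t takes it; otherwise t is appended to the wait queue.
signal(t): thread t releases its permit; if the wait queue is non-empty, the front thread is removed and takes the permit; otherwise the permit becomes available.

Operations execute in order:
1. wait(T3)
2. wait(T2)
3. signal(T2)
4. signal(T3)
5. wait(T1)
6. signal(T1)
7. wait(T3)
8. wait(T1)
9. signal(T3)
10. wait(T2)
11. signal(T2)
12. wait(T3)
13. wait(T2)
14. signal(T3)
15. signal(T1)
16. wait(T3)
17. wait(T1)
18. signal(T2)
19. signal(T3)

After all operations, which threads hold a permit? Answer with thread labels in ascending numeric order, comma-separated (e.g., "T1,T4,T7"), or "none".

Answer: T1

Derivation:
Step 1: wait(T3) -> count=1 queue=[] holders={T3}
Step 2: wait(T2) -> count=0 queue=[] holders={T2,T3}
Step 3: signal(T2) -> count=1 queue=[] holders={T3}
Step 4: signal(T3) -> count=2 queue=[] holders={none}
Step 5: wait(T1) -> count=1 queue=[] holders={T1}
Step 6: signal(T1) -> count=2 queue=[] holders={none}
Step 7: wait(T3) -> count=1 queue=[] holders={T3}
Step 8: wait(T1) -> count=0 queue=[] holders={T1,T3}
Step 9: signal(T3) -> count=1 queue=[] holders={T1}
Step 10: wait(T2) -> count=0 queue=[] holders={T1,T2}
Step 11: signal(T2) -> count=1 queue=[] holders={T1}
Step 12: wait(T3) -> count=0 queue=[] holders={T1,T3}
Step 13: wait(T2) -> count=0 queue=[T2] holders={T1,T3}
Step 14: signal(T3) -> count=0 queue=[] holders={T1,T2}
Step 15: signal(T1) -> count=1 queue=[] holders={T2}
Step 16: wait(T3) -> count=0 queue=[] holders={T2,T3}
Step 17: wait(T1) -> count=0 queue=[T1] holders={T2,T3}
Step 18: signal(T2) -> count=0 queue=[] holders={T1,T3}
Step 19: signal(T3) -> count=1 queue=[] holders={T1}
Final holders: T1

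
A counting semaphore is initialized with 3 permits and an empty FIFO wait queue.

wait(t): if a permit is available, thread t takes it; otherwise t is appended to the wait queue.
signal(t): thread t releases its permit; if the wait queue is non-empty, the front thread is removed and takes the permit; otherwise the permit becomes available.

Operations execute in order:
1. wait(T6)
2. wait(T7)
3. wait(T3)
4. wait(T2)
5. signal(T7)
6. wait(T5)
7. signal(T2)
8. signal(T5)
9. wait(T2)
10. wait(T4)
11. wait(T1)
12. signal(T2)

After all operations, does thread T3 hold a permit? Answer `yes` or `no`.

Answer: yes

Derivation:
Step 1: wait(T6) -> count=2 queue=[] holders={T6}
Step 2: wait(T7) -> count=1 queue=[] holders={T6,T7}
Step 3: wait(T3) -> count=0 queue=[] holders={T3,T6,T7}
Step 4: wait(T2) -> count=0 queue=[T2] holders={T3,T6,T7}
Step 5: signal(T7) -> count=0 queue=[] holders={T2,T3,T6}
Step 6: wait(T5) -> count=0 queue=[T5] holders={T2,T3,T6}
Step 7: signal(T2) -> count=0 queue=[] holders={T3,T5,T6}
Step 8: signal(T5) -> count=1 queue=[] holders={T3,T6}
Step 9: wait(T2) -> count=0 queue=[] holders={T2,T3,T6}
Step 10: wait(T4) -> count=0 queue=[T4] holders={T2,T3,T6}
Step 11: wait(T1) -> count=0 queue=[T4,T1] holders={T2,T3,T6}
Step 12: signal(T2) -> count=0 queue=[T1] holders={T3,T4,T6}
Final holders: {T3,T4,T6} -> T3 in holders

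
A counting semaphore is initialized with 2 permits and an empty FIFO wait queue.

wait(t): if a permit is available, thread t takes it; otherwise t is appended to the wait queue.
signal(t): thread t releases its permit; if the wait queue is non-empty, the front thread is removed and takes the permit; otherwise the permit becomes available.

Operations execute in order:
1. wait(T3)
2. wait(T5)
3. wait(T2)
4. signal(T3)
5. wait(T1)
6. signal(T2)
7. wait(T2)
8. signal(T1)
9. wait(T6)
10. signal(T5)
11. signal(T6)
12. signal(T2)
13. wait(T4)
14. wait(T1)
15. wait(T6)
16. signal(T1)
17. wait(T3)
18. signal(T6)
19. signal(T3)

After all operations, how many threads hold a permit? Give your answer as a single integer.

Answer: 1

Derivation:
Step 1: wait(T3) -> count=1 queue=[] holders={T3}
Step 2: wait(T5) -> count=0 queue=[] holders={T3,T5}
Step 3: wait(T2) -> count=0 queue=[T2] holders={T3,T5}
Step 4: signal(T3) -> count=0 queue=[] holders={T2,T5}
Step 5: wait(T1) -> count=0 queue=[T1] holders={T2,T5}
Step 6: signal(T2) -> count=0 queue=[] holders={T1,T5}
Step 7: wait(T2) -> count=0 queue=[T2] holders={T1,T5}
Step 8: signal(T1) -> count=0 queue=[] holders={T2,T5}
Step 9: wait(T6) -> count=0 queue=[T6] holders={T2,T5}
Step 10: signal(T5) -> count=0 queue=[] holders={T2,T6}
Step 11: signal(T6) -> count=1 queue=[] holders={T2}
Step 12: signal(T2) -> count=2 queue=[] holders={none}
Step 13: wait(T4) -> count=1 queue=[] holders={T4}
Step 14: wait(T1) -> count=0 queue=[] holders={T1,T4}
Step 15: wait(T6) -> count=0 queue=[T6] holders={T1,T4}
Step 16: signal(T1) -> count=0 queue=[] holders={T4,T6}
Step 17: wait(T3) -> count=0 queue=[T3] holders={T4,T6}
Step 18: signal(T6) -> count=0 queue=[] holders={T3,T4}
Step 19: signal(T3) -> count=1 queue=[] holders={T4}
Final holders: {T4} -> 1 thread(s)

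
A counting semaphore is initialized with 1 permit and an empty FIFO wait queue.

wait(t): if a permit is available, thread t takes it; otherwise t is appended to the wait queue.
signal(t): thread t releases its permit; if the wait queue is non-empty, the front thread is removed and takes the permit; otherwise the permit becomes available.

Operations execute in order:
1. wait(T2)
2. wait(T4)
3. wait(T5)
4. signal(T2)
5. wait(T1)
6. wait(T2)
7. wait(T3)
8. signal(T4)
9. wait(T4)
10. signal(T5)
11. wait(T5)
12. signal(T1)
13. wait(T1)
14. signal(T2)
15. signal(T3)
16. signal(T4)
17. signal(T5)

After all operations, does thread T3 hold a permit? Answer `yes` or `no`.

Answer: no

Derivation:
Step 1: wait(T2) -> count=0 queue=[] holders={T2}
Step 2: wait(T4) -> count=0 queue=[T4] holders={T2}
Step 3: wait(T5) -> count=0 queue=[T4,T5] holders={T2}
Step 4: signal(T2) -> count=0 queue=[T5] holders={T4}
Step 5: wait(T1) -> count=0 queue=[T5,T1] holders={T4}
Step 6: wait(T2) -> count=0 queue=[T5,T1,T2] holders={T4}
Step 7: wait(T3) -> count=0 queue=[T5,T1,T2,T3] holders={T4}
Step 8: signal(T4) -> count=0 queue=[T1,T2,T3] holders={T5}
Step 9: wait(T4) -> count=0 queue=[T1,T2,T3,T4] holders={T5}
Step 10: signal(T5) -> count=0 queue=[T2,T3,T4] holders={T1}
Step 11: wait(T5) -> count=0 queue=[T2,T3,T4,T5] holders={T1}
Step 12: signal(T1) -> count=0 queue=[T3,T4,T5] holders={T2}
Step 13: wait(T1) -> count=0 queue=[T3,T4,T5,T1] holders={T2}
Step 14: signal(T2) -> count=0 queue=[T4,T5,T1] holders={T3}
Step 15: signal(T3) -> count=0 queue=[T5,T1] holders={T4}
Step 16: signal(T4) -> count=0 queue=[T1] holders={T5}
Step 17: signal(T5) -> count=0 queue=[] holders={T1}
Final holders: {T1} -> T3 not in holders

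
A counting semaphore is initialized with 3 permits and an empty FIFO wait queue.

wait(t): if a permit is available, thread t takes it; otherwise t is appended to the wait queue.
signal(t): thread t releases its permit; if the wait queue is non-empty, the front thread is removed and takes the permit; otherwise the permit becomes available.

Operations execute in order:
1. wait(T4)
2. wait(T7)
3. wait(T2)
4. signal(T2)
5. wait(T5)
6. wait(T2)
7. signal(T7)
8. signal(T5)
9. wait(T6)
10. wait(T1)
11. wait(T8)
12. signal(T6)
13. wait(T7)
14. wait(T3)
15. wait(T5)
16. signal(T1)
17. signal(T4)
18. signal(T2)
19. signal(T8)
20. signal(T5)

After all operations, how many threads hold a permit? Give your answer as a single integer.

Answer: 2

Derivation:
Step 1: wait(T4) -> count=2 queue=[] holders={T4}
Step 2: wait(T7) -> count=1 queue=[] holders={T4,T7}
Step 3: wait(T2) -> count=0 queue=[] holders={T2,T4,T7}
Step 4: signal(T2) -> count=1 queue=[] holders={T4,T7}
Step 5: wait(T5) -> count=0 queue=[] holders={T4,T5,T7}
Step 6: wait(T2) -> count=0 queue=[T2] holders={T4,T5,T7}
Step 7: signal(T7) -> count=0 queue=[] holders={T2,T4,T5}
Step 8: signal(T5) -> count=1 queue=[] holders={T2,T4}
Step 9: wait(T6) -> count=0 queue=[] holders={T2,T4,T6}
Step 10: wait(T1) -> count=0 queue=[T1] holders={T2,T4,T6}
Step 11: wait(T8) -> count=0 queue=[T1,T8] holders={T2,T4,T6}
Step 12: signal(T6) -> count=0 queue=[T8] holders={T1,T2,T4}
Step 13: wait(T7) -> count=0 queue=[T8,T7] holders={T1,T2,T4}
Step 14: wait(T3) -> count=0 queue=[T8,T7,T3] holders={T1,T2,T4}
Step 15: wait(T5) -> count=0 queue=[T8,T7,T3,T5] holders={T1,T2,T4}
Step 16: signal(T1) -> count=0 queue=[T7,T3,T5] holders={T2,T4,T8}
Step 17: signal(T4) -> count=0 queue=[T3,T5] holders={T2,T7,T8}
Step 18: signal(T2) -> count=0 queue=[T5] holders={T3,T7,T8}
Step 19: signal(T8) -> count=0 queue=[] holders={T3,T5,T7}
Step 20: signal(T5) -> count=1 queue=[] holders={T3,T7}
Final holders: {T3,T7} -> 2 thread(s)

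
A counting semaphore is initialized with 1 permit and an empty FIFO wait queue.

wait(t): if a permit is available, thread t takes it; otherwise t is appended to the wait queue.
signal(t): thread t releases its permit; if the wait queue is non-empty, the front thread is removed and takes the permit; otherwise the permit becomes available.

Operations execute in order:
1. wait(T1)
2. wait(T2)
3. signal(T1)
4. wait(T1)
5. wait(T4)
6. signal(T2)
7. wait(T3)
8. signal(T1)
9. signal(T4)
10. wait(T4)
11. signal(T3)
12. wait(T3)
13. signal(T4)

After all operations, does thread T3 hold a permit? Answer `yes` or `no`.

Step 1: wait(T1) -> count=0 queue=[] holders={T1}
Step 2: wait(T2) -> count=0 queue=[T2] holders={T1}
Step 3: signal(T1) -> count=0 queue=[] holders={T2}
Step 4: wait(T1) -> count=0 queue=[T1] holders={T2}
Step 5: wait(T4) -> count=0 queue=[T1,T4] holders={T2}
Step 6: signal(T2) -> count=0 queue=[T4] holders={T1}
Step 7: wait(T3) -> count=0 queue=[T4,T3] holders={T1}
Step 8: signal(T1) -> count=0 queue=[T3] holders={T4}
Step 9: signal(T4) -> count=0 queue=[] holders={T3}
Step 10: wait(T4) -> count=0 queue=[T4] holders={T3}
Step 11: signal(T3) -> count=0 queue=[] holders={T4}
Step 12: wait(T3) -> count=0 queue=[T3] holders={T4}
Step 13: signal(T4) -> count=0 queue=[] holders={T3}
Final holders: {T3} -> T3 in holders

Answer: yes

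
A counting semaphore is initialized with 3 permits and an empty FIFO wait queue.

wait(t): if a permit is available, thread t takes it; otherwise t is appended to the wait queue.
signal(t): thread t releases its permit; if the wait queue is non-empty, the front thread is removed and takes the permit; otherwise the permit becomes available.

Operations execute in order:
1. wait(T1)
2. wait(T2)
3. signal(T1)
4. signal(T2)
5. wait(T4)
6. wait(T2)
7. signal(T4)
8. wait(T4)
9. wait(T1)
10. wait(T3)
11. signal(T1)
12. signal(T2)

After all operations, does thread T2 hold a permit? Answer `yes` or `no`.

Step 1: wait(T1) -> count=2 queue=[] holders={T1}
Step 2: wait(T2) -> count=1 queue=[] holders={T1,T2}
Step 3: signal(T1) -> count=2 queue=[] holders={T2}
Step 4: signal(T2) -> count=3 queue=[] holders={none}
Step 5: wait(T4) -> count=2 queue=[] holders={T4}
Step 6: wait(T2) -> count=1 queue=[] holders={T2,T4}
Step 7: signal(T4) -> count=2 queue=[] holders={T2}
Step 8: wait(T4) -> count=1 queue=[] holders={T2,T4}
Step 9: wait(T1) -> count=0 queue=[] holders={T1,T2,T4}
Step 10: wait(T3) -> count=0 queue=[T3] holders={T1,T2,T4}
Step 11: signal(T1) -> count=0 queue=[] holders={T2,T3,T4}
Step 12: signal(T2) -> count=1 queue=[] holders={T3,T4}
Final holders: {T3,T4} -> T2 not in holders

Answer: no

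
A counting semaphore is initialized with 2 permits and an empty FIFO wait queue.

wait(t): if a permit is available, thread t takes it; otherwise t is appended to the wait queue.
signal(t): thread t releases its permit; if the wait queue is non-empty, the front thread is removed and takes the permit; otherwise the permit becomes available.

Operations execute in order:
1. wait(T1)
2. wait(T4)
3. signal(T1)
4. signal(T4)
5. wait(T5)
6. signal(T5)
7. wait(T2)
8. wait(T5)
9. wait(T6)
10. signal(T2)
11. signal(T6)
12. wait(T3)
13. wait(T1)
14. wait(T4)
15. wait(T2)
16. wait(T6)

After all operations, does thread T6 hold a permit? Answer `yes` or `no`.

Step 1: wait(T1) -> count=1 queue=[] holders={T1}
Step 2: wait(T4) -> count=0 queue=[] holders={T1,T4}
Step 3: signal(T1) -> count=1 queue=[] holders={T4}
Step 4: signal(T4) -> count=2 queue=[] holders={none}
Step 5: wait(T5) -> count=1 queue=[] holders={T5}
Step 6: signal(T5) -> count=2 queue=[] holders={none}
Step 7: wait(T2) -> count=1 queue=[] holders={T2}
Step 8: wait(T5) -> count=0 queue=[] holders={T2,T5}
Step 9: wait(T6) -> count=0 queue=[T6] holders={T2,T5}
Step 10: signal(T2) -> count=0 queue=[] holders={T5,T6}
Step 11: signal(T6) -> count=1 queue=[] holders={T5}
Step 12: wait(T3) -> count=0 queue=[] holders={T3,T5}
Step 13: wait(T1) -> count=0 queue=[T1] holders={T3,T5}
Step 14: wait(T4) -> count=0 queue=[T1,T4] holders={T3,T5}
Step 15: wait(T2) -> count=0 queue=[T1,T4,T2] holders={T3,T5}
Step 16: wait(T6) -> count=0 queue=[T1,T4,T2,T6] holders={T3,T5}
Final holders: {T3,T5} -> T6 not in holders

Answer: no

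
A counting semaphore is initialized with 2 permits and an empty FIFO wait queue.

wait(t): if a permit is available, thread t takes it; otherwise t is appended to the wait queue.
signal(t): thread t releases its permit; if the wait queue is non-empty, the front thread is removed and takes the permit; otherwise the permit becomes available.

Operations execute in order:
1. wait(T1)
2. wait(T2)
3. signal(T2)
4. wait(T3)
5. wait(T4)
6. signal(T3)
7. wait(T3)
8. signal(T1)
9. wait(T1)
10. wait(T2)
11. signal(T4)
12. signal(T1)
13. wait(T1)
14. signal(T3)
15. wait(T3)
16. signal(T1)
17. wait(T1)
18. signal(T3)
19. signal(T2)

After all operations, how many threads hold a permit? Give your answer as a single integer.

Answer: 1

Derivation:
Step 1: wait(T1) -> count=1 queue=[] holders={T1}
Step 2: wait(T2) -> count=0 queue=[] holders={T1,T2}
Step 3: signal(T2) -> count=1 queue=[] holders={T1}
Step 4: wait(T3) -> count=0 queue=[] holders={T1,T3}
Step 5: wait(T4) -> count=0 queue=[T4] holders={T1,T3}
Step 6: signal(T3) -> count=0 queue=[] holders={T1,T4}
Step 7: wait(T3) -> count=0 queue=[T3] holders={T1,T4}
Step 8: signal(T1) -> count=0 queue=[] holders={T3,T4}
Step 9: wait(T1) -> count=0 queue=[T1] holders={T3,T4}
Step 10: wait(T2) -> count=0 queue=[T1,T2] holders={T3,T4}
Step 11: signal(T4) -> count=0 queue=[T2] holders={T1,T3}
Step 12: signal(T1) -> count=0 queue=[] holders={T2,T3}
Step 13: wait(T1) -> count=0 queue=[T1] holders={T2,T3}
Step 14: signal(T3) -> count=0 queue=[] holders={T1,T2}
Step 15: wait(T3) -> count=0 queue=[T3] holders={T1,T2}
Step 16: signal(T1) -> count=0 queue=[] holders={T2,T3}
Step 17: wait(T1) -> count=0 queue=[T1] holders={T2,T3}
Step 18: signal(T3) -> count=0 queue=[] holders={T1,T2}
Step 19: signal(T2) -> count=1 queue=[] holders={T1}
Final holders: {T1} -> 1 thread(s)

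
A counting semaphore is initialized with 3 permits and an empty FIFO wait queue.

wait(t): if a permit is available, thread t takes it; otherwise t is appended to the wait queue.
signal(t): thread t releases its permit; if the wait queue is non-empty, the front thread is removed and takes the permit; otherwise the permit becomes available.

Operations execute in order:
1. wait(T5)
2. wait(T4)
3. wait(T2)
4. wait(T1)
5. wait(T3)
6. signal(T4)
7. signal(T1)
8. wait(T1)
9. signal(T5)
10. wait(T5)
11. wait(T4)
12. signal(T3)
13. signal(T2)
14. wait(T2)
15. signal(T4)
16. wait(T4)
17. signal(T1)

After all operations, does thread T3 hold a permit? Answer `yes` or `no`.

Answer: no

Derivation:
Step 1: wait(T5) -> count=2 queue=[] holders={T5}
Step 2: wait(T4) -> count=1 queue=[] holders={T4,T5}
Step 3: wait(T2) -> count=0 queue=[] holders={T2,T4,T5}
Step 4: wait(T1) -> count=0 queue=[T1] holders={T2,T4,T5}
Step 5: wait(T3) -> count=0 queue=[T1,T3] holders={T2,T4,T5}
Step 6: signal(T4) -> count=0 queue=[T3] holders={T1,T2,T5}
Step 7: signal(T1) -> count=0 queue=[] holders={T2,T3,T5}
Step 8: wait(T1) -> count=0 queue=[T1] holders={T2,T3,T5}
Step 9: signal(T5) -> count=0 queue=[] holders={T1,T2,T3}
Step 10: wait(T5) -> count=0 queue=[T5] holders={T1,T2,T3}
Step 11: wait(T4) -> count=0 queue=[T5,T4] holders={T1,T2,T3}
Step 12: signal(T3) -> count=0 queue=[T4] holders={T1,T2,T5}
Step 13: signal(T2) -> count=0 queue=[] holders={T1,T4,T5}
Step 14: wait(T2) -> count=0 queue=[T2] holders={T1,T4,T5}
Step 15: signal(T4) -> count=0 queue=[] holders={T1,T2,T5}
Step 16: wait(T4) -> count=0 queue=[T4] holders={T1,T2,T5}
Step 17: signal(T1) -> count=0 queue=[] holders={T2,T4,T5}
Final holders: {T2,T4,T5} -> T3 not in holders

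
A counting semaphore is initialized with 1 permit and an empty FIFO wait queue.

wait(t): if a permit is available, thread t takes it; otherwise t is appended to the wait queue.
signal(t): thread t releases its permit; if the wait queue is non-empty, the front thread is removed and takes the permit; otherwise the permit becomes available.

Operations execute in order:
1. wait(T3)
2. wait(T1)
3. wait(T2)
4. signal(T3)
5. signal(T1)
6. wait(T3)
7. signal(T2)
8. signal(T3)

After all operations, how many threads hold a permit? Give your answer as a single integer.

Step 1: wait(T3) -> count=0 queue=[] holders={T3}
Step 2: wait(T1) -> count=0 queue=[T1] holders={T3}
Step 3: wait(T2) -> count=0 queue=[T1,T2] holders={T3}
Step 4: signal(T3) -> count=0 queue=[T2] holders={T1}
Step 5: signal(T1) -> count=0 queue=[] holders={T2}
Step 6: wait(T3) -> count=0 queue=[T3] holders={T2}
Step 7: signal(T2) -> count=0 queue=[] holders={T3}
Step 8: signal(T3) -> count=1 queue=[] holders={none}
Final holders: {none} -> 0 thread(s)

Answer: 0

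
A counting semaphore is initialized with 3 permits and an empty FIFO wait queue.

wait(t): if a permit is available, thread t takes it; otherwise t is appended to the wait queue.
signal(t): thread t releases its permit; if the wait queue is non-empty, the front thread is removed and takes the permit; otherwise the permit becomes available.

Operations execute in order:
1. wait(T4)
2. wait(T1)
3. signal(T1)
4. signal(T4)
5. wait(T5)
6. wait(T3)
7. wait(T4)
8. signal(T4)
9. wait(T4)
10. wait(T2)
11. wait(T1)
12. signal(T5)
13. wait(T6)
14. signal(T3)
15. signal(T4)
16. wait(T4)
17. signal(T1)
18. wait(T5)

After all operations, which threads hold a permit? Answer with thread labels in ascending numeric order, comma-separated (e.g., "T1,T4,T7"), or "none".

Answer: T2,T4,T6

Derivation:
Step 1: wait(T4) -> count=2 queue=[] holders={T4}
Step 2: wait(T1) -> count=1 queue=[] holders={T1,T4}
Step 3: signal(T1) -> count=2 queue=[] holders={T4}
Step 4: signal(T4) -> count=3 queue=[] holders={none}
Step 5: wait(T5) -> count=2 queue=[] holders={T5}
Step 6: wait(T3) -> count=1 queue=[] holders={T3,T5}
Step 7: wait(T4) -> count=0 queue=[] holders={T3,T4,T5}
Step 8: signal(T4) -> count=1 queue=[] holders={T3,T5}
Step 9: wait(T4) -> count=0 queue=[] holders={T3,T4,T5}
Step 10: wait(T2) -> count=0 queue=[T2] holders={T3,T4,T5}
Step 11: wait(T1) -> count=0 queue=[T2,T1] holders={T3,T4,T5}
Step 12: signal(T5) -> count=0 queue=[T1] holders={T2,T3,T4}
Step 13: wait(T6) -> count=0 queue=[T1,T6] holders={T2,T3,T4}
Step 14: signal(T3) -> count=0 queue=[T6] holders={T1,T2,T4}
Step 15: signal(T4) -> count=0 queue=[] holders={T1,T2,T6}
Step 16: wait(T4) -> count=0 queue=[T4] holders={T1,T2,T6}
Step 17: signal(T1) -> count=0 queue=[] holders={T2,T4,T6}
Step 18: wait(T5) -> count=0 queue=[T5] holders={T2,T4,T6}
Final holders: T2,T4,T6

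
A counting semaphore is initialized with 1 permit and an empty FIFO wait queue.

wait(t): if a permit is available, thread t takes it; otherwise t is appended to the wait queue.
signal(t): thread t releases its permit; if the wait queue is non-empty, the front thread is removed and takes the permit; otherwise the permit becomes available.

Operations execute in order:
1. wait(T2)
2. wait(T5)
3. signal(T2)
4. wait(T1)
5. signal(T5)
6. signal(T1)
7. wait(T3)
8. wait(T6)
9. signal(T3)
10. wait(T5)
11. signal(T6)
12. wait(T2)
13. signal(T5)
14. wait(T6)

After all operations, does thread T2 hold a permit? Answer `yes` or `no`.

Answer: yes

Derivation:
Step 1: wait(T2) -> count=0 queue=[] holders={T2}
Step 2: wait(T5) -> count=0 queue=[T5] holders={T2}
Step 3: signal(T2) -> count=0 queue=[] holders={T5}
Step 4: wait(T1) -> count=0 queue=[T1] holders={T5}
Step 5: signal(T5) -> count=0 queue=[] holders={T1}
Step 6: signal(T1) -> count=1 queue=[] holders={none}
Step 7: wait(T3) -> count=0 queue=[] holders={T3}
Step 8: wait(T6) -> count=0 queue=[T6] holders={T3}
Step 9: signal(T3) -> count=0 queue=[] holders={T6}
Step 10: wait(T5) -> count=0 queue=[T5] holders={T6}
Step 11: signal(T6) -> count=0 queue=[] holders={T5}
Step 12: wait(T2) -> count=0 queue=[T2] holders={T5}
Step 13: signal(T5) -> count=0 queue=[] holders={T2}
Step 14: wait(T6) -> count=0 queue=[T6] holders={T2}
Final holders: {T2} -> T2 in holders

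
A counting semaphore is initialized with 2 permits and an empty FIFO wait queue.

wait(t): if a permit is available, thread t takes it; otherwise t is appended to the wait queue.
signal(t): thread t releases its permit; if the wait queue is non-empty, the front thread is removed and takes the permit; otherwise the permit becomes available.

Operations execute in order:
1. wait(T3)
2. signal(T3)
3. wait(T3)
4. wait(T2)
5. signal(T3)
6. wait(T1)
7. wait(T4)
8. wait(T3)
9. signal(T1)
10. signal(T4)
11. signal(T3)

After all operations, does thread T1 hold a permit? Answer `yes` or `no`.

Answer: no

Derivation:
Step 1: wait(T3) -> count=1 queue=[] holders={T3}
Step 2: signal(T3) -> count=2 queue=[] holders={none}
Step 3: wait(T3) -> count=1 queue=[] holders={T3}
Step 4: wait(T2) -> count=0 queue=[] holders={T2,T3}
Step 5: signal(T3) -> count=1 queue=[] holders={T2}
Step 6: wait(T1) -> count=0 queue=[] holders={T1,T2}
Step 7: wait(T4) -> count=0 queue=[T4] holders={T1,T2}
Step 8: wait(T3) -> count=0 queue=[T4,T3] holders={T1,T2}
Step 9: signal(T1) -> count=0 queue=[T3] holders={T2,T4}
Step 10: signal(T4) -> count=0 queue=[] holders={T2,T3}
Step 11: signal(T3) -> count=1 queue=[] holders={T2}
Final holders: {T2} -> T1 not in holders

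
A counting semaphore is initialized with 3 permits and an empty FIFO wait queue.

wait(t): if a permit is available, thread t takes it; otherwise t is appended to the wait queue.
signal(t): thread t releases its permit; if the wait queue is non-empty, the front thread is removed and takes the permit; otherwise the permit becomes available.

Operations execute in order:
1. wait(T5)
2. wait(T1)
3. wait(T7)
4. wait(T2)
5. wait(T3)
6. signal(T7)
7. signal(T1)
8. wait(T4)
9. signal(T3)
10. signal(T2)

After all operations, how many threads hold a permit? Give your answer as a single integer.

Answer: 2

Derivation:
Step 1: wait(T5) -> count=2 queue=[] holders={T5}
Step 2: wait(T1) -> count=1 queue=[] holders={T1,T5}
Step 3: wait(T7) -> count=0 queue=[] holders={T1,T5,T7}
Step 4: wait(T2) -> count=0 queue=[T2] holders={T1,T5,T7}
Step 5: wait(T3) -> count=0 queue=[T2,T3] holders={T1,T5,T7}
Step 6: signal(T7) -> count=0 queue=[T3] holders={T1,T2,T5}
Step 7: signal(T1) -> count=0 queue=[] holders={T2,T3,T5}
Step 8: wait(T4) -> count=0 queue=[T4] holders={T2,T3,T5}
Step 9: signal(T3) -> count=0 queue=[] holders={T2,T4,T5}
Step 10: signal(T2) -> count=1 queue=[] holders={T4,T5}
Final holders: {T4,T5} -> 2 thread(s)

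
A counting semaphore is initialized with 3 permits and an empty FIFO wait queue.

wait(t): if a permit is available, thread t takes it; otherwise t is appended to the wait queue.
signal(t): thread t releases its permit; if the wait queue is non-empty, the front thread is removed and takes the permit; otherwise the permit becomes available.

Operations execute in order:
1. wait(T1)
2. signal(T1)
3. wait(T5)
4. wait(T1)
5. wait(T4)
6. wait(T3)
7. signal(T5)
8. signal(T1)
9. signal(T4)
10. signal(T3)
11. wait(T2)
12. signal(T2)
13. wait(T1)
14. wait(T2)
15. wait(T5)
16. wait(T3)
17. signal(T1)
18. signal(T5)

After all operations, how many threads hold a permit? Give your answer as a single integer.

Step 1: wait(T1) -> count=2 queue=[] holders={T1}
Step 2: signal(T1) -> count=3 queue=[] holders={none}
Step 3: wait(T5) -> count=2 queue=[] holders={T5}
Step 4: wait(T1) -> count=1 queue=[] holders={T1,T5}
Step 5: wait(T4) -> count=0 queue=[] holders={T1,T4,T5}
Step 6: wait(T3) -> count=0 queue=[T3] holders={T1,T4,T5}
Step 7: signal(T5) -> count=0 queue=[] holders={T1,T3,T4}
Step 8: signal(T1) -> count=1 queue=[] holders={T3,T4}
Step 9: signal(T4) -> count=2 queue=[] holders={T3}
Step 10: signal(T3) -> count=3 queue=[] holders={none}
Step 11: wait(T2) -> count=2 queue=[] holders={T2}
Step 12: signal(T2) -> count=3 queue=[] holders={none}
Step 13: wait(T1) -> count=2 queue=[] holders={T1}
Step 14: wait(T2) -> count=1 queue=[] holders={T1,T2}
Step 15: wait(T5) -> count=0 queue=[] holders={T1,T2,T5}
Step 16: wait(T3) -> count=0 queue=[T3] holders={T1,T2,T5}
Step 17: signal(T1) -> count=0 queue=[] holders={T2,T3,T5}
Step 18: signal(T5) -> count=1 queue=[] holders={T2,T3}
Final holders: {T2,T3} -> 2 thread(s)

Answer: 2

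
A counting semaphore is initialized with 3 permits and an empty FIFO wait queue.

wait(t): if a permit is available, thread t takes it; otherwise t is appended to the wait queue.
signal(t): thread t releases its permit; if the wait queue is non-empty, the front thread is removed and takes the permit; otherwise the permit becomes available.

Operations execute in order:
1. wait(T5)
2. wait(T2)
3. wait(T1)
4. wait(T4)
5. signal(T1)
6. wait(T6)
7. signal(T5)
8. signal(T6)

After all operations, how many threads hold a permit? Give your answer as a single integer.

Answer: 2

Derivation:
Step 1: wait(T5) -> count=2 queue=[] holders={T5}
Step 2: wait(T2) -> count=1 queue=[] holders={T2,T5}
Step 3: wait(T1) -> count=0 queue=[] holders={T1,T2,T5}
Step 4: wait(T4) -> count=0 queue=[T4] holders={T1,T2,T5}
Step 5: signal(T1) -> count=0 queue=[] holders={T2,T4,T5}
Step 6: wait(T6) -> count=0 queue=[T6] holders={T2,T4,T5}
Step 7: signal(T5) -> count=0 queue=[] holders={T2,T4,T6}
Step 8: signal(T6) -> count=1 queue=[] holders={T2,T4}
Final holders: {T2,T4} -> 2 thread(s)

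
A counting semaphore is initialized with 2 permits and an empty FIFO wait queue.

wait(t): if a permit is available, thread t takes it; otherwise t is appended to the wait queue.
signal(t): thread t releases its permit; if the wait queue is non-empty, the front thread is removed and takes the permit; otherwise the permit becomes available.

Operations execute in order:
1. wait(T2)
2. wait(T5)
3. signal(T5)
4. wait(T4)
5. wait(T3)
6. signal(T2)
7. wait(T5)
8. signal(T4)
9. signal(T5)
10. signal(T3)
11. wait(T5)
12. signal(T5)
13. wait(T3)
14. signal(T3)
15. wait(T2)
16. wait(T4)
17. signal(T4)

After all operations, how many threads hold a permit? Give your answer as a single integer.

Step 1: wait(T2) -> count=1 queue=[] holders={T2}
Step 2: wait(T5) -> count=0 queue=[] holders={T2,T5}
Step 3: signal(T5) -> count=1 queue=[] holders={T2}
Step 4: wait(T4) -> count=0 queue=[] holders={T2,T4}
Step 5: wait(T3) -> count=0 queue=[T3] holders={T2,T4}
Step 6: signal(T2) -> count=0 queue=[] holders={T3,T4}
Step 7: wait(T5) -> count=0 queue=[T5] holders={T3,T4}
Step 8: signal(T4) -> count=0 queue=[] holders={T3,T5}
Step 9: signal(T5) -> count=1 queue=[] holders={T3}
Step 10: signal(T3) -> count=2 queue=[] holders={none}
Step 11: wait(T5) -> count=1 queue=[] holders={T5}
Step 12: signal(T5) -> count=2 queue=[] holders={none}
Step 13: wait(T3) -> count=1 queue=[] holders={T3}
Step 14: signal(T3) -> count=2 queue=[] holders={none}
Step 15: wait(T2) -> count=1 queue=[] holders={T2}
Step 16: wait(T4) -> count=0 queue=[] holders={T2,T4}
Step 17: signal(T4) -> count=1 queue=[] holders={T2}
Final holders: {T2} -> 1 thread(s)

Answer: 1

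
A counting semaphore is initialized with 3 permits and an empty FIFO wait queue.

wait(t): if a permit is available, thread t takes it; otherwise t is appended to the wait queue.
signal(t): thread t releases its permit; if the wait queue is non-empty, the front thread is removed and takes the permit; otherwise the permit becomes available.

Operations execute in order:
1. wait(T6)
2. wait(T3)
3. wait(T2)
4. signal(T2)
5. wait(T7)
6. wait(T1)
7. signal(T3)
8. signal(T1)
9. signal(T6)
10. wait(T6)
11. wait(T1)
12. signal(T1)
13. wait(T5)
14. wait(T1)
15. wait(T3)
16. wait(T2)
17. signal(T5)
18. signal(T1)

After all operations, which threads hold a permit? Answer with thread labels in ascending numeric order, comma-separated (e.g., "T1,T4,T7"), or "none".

Step 1: wait(T6) -> count=2 queue=[] holders={T6}
Step 2: wait(T3) -> count=1 queue=[] holders={T3,T6}
Step 3: wait(T2) -> count=0 queue=[] holders={T2,T3,T6}
Step 4: signal(T2) -> count=1 queue=[] holders={T3,T6}
Step 5: wait(T7) -> count=0 queue=[] holders={T3,T6,T7}
Step 6: wait(T1) -> count=0 queue=[T1] holders={T3,T6,T7}
Step 7: signal(T3) -> count=0 queue=[] holders={T1,T6,T7}
Step 8: signal(T1) -> count=1 queue=[] holders={T6,T7}
Step 9: signal(T6) -> count=2 queue=[] holders={T7}
Step 10: wait(T6) -> count=1 queue=[] holders={T6,T7}
Step 11: wait(T1) -> count=0 queue=[] holders={T1,T6,T7}
Step 12: signal(T1) -> count=1 queue=[] holders={T6,T7}
Step 13: wait(T5) -> count=0 queue=[] holders={T5,T6,T7}
Step 14: wait(T1) -> count=0 queue=[T1] holders={T5,T6,T7}
Step 15: wait(T3) -> count=0 queue=[T1,T3] holders={T5,T6,T7}
Step 16: wait(T2) -> count=0 queue=[T1,T3,T2] holders={T5,T6,T7}
Step 17: signal(T5) -> count=0 queue=[T3,T2] holders={T1,T6,T7}
Step 18: signal(T1) -> count=0 queue=[T2] holders={T3,T6,T7}
Final holders: T3,T6,T7

Answer: T3,T6,T7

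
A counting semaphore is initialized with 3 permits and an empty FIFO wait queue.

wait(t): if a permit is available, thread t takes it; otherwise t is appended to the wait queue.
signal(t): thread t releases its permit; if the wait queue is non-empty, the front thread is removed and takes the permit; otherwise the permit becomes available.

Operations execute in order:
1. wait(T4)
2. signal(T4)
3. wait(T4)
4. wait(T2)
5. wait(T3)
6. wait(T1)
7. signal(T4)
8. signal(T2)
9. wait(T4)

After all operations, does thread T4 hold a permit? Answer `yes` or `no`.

Step 1: wait(T4) -> count=2 queue=[] holders={T4}
Step 2: signal(T4) -> count=3 queue=[] holders={none}
Step 3: wait(T4) -> count=2 queue=[] holders={T4}
Step 4: wait(T2) -> count=1 queue=[] holders={T2,T4}
Step 5: wait(T3) -> count=0 queue=[] holders={T2,T3,T4}
Step 6: wait(T1) -> count=0 queue=[T1] holders={T2,T3,T4}
Step 7: signal(T4) -> count=0 queue=[] holders={T1,T2,T3}
Step 8: signal(T2) -> count=1 queue=[] holders={T1,T3}
Step 9: wait(T4) -> count=0 queue=[] holders={T1,T3,T4}
Final holders: {T1,T3,T4} -> T4 in holders

Answer: yes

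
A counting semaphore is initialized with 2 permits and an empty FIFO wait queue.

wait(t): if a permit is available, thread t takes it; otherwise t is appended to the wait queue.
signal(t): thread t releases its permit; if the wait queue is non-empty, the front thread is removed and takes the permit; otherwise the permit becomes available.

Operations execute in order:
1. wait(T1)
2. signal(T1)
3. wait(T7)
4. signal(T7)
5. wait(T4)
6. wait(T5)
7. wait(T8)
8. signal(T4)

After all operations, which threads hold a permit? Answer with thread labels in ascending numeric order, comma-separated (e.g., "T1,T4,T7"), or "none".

Step 1: wait(T1) -> count=1 queue=[] holders={T1}
Step 2: signal(T1) -> count=2 queue=[] holders={none}
Step 3: wait(T7) -> count=1 queue=[] holders={T7}
Step 4: signal(T7) -> count=2 queue=[] holders={none}
Step 5: wait(T4) -> count=1 queue=[] holders={T4}
Step 6: wait(T5) -> count=0 queue=[] holders={T4,T5}
Step 7: wait(T8) -> count=0 queue=[T8] holders={T4,T5}
Step 8: signal(T4) -> count=0 queue=[] holders={T5,T8}
Final holders: T5,T8

Answer: T5,T8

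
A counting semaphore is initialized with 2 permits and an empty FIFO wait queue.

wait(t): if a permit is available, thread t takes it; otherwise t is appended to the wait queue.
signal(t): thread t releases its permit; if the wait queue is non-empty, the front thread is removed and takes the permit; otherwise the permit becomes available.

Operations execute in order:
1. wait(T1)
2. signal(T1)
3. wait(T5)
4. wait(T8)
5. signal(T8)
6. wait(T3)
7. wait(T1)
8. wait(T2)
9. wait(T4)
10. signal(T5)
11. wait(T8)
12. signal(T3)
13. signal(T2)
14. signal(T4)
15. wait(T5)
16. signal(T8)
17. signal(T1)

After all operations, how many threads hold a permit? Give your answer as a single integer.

Step 1: wait(T1) -> count=1 queue=[] holders={T1}
Step 2: signal(T1) -> count=2 queue=[] holders={none}
Step 3: wait(T5) -> count=1 queue=[] holders={T5}
Step 4: wait(T8) -> count=0 queue=[] holders={T5,T8}
Step 5: signal(T8) -> count=1 queue=[] holders={T5}
Step 6: wait(T3) -> count=0 queue=[] holders={T3,T5}
Step 7: wait(T1) -> count=0 queue=[T1] holders={T3,T5}
Step 8: wait(T2) -> count=0 queue=[T1,T2] holders={T3,T5}
Step 9: wait(T4) -> count=0 queue=[T1,T2,T4] holders={T3,T5}
Step 10: signal(T5) -> count=0 queue=[T2,T4] holders={T1,T3}
Step 11: wait(T8) -> count=0 queue=[T2,T4,T8] holders={T1,T3}
Step 12: signal(T3) -> count=0 queue=[T4,T8] holders={T1,T2}
Step 13: signal(T2) -> count=0 queue=[T8] holders={T1,T4}
Step 14: signal(T4) -> count=0 queue=[] holders={T1,T8}
Step 15: wait(T5) -> count=0 queue=[T5] holders={T1,T8}
Step 16: signal(T8) -> count=0 queue=[] holders={T1,T5}
Step 17: signal(T1) -> count=1 queue=[] holders={T5}
Final holders: {T5} -> 1 thread(s)

Answer: 1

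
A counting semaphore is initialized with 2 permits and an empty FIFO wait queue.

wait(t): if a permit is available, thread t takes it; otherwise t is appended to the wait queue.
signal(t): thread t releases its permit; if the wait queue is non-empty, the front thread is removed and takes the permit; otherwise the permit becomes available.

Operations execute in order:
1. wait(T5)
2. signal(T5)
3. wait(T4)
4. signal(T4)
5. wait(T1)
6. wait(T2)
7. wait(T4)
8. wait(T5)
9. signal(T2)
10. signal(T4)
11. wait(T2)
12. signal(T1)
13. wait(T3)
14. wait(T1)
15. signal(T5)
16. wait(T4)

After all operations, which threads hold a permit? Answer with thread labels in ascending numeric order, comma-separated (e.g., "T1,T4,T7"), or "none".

Step 1: wait(T5) -> count=1 queue=[] holders={T5}
Step 2: signal(T5) -> count=2 queue=[] holders={none}
Step 3: wait(T4) -> count=1 queue=[] holders={T4}
Step 4: signal(T4) -> count=2 queue=[] holders={none}
Step 5: wait(T1) -> count=1 queue=[] holders={T1}
Step 6: wait(T2) -> count=0 queue=[] holders={T1,T2}
Step 7: wait(T4) -> count=0 queue=[T4] holders={T1,T2}
Step 8: wait(T5) -> count=0 queue=[T4,T5] holders={T1,T2}
Step 9: signal(T2) -> count=0 queue=[T5] holders={T1,T4}
Step 10: signal(T4) -> count=0 queue=[] holders={T1,T5}
Step 11: wait(T2) -> count=0 queue=[T2] holders={T1,T5}
Step 12: signal(T1) -> count=0 queue=[] holders={T2,T5}
Step 13: wait(T3) -> count=0 queue=[T3] holders={T2,T5}
Step 14: wait(T1) -> count=0 queue=[T3,T1] holders={T2,T5}
Step 15: signal(T5) -> count=0 queue=[T1] holders={T2,T3}
Step 16: wait(T4) -> count=0 queue=[T1,T4] holders={T2,T3}
Final holders: T2,T3

Answer: T2,T3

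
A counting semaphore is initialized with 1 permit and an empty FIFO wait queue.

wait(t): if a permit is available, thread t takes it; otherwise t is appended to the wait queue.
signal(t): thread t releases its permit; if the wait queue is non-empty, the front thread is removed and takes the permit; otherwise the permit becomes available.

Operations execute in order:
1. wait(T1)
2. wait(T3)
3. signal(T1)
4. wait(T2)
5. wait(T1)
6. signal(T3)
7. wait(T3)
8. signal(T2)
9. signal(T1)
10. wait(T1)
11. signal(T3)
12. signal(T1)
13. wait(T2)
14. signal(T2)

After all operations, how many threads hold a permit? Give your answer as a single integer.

Answer: 0

Derivation:
Step 1: wait(T1) -> count=0 queue=[] holders={T1}
Step 2: wait(T3) -> count=0 queue=[T3] holders={T1}
Step 3: signal(T1) -> count=0 queue=[] holders={T3}
Step 4: wait(T2) -> count=0 queue=[T2] holders={T3}
Step 5: wait(T1) -> count=0 queue=[T2,T1] holders={T3}
Step 6: signal(T3) -> count=0 queue=[T1] holders={T2}
Step 7: wait(T3) -> count=0 queue=[T1,T3] holders={T2}
Step 8: signal(T2) -> count=0 queue=[T3] holders={T1}
Step 9: signal(T1) -> count=0 queue=[] holders={T3}
Step 10: wait(T1) -> count=0 queue=[T1] holders={T3}
Step 11: signal(T3) -> count=0 queue=[] holders={T1}
Step 12: signal(T1) -> count=1 queue=[] holders={none}
Step 13: wait(T2) -> count=0 queue=[] holders={T2}
Step 14: signal(T2) -> count=1 queue=[] holders={none}
Final holders: {none} -> 0 thread(s)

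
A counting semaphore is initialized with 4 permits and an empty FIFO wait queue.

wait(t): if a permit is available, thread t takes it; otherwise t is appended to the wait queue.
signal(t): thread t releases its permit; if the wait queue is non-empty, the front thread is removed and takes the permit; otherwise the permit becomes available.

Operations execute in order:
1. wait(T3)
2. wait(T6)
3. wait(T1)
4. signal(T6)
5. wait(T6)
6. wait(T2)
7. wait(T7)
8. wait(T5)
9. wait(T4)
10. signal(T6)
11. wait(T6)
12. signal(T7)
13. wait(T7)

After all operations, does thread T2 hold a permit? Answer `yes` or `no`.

Answer: yes

Derivation:
Step 1: wait(T3) -> count=3 queue=[] holders={T3}
Step 2: wait(T6) -> count=2 queue=[] holders={T3,T6}
Step 3: wait(T1) -> count=1 queue=[] holders={T1,T3,T6}
Step 4: signal(T6) -> count=2 queue=[] holders={T1,T3}
Step 5: wait(T6) -> count=1 queue=[] holders={T1,T3,T6}
Step 6: wait(T2) -> count=0 queue=[] holders={T1,T2,T3,T6}
Step 7: wait(T7) -> count=0 queue=[T7] holders={T1,T2,T3,T6}
Step 8: wait(T5) -> count=0 queue=[T7,T5] holders={T1,T2,T3,T6}
Step 9: wait(T4) -> count=0 queue=[T7,T5,T4] holders={T1,T2,T3,T6}
Step 10: signal(T6) -> count=0 queue=[T5,T4] holders={T1,T2,T3,T7}
Step 11: wait(T6) -> count=0 queue=[T5,T4,T6] holders={T1,T2,T3,T7}
Step 12: signal(T7) -> count=0 queue=[T4,T6] holders={T1,T2,T3,T5}
Step 13: wait(T7) -> count=0 queue=[T4,T6,T7] holders={T1,T2,T3,T5}
Final holders: {T1,T2,T3,T5} -> T2 in holders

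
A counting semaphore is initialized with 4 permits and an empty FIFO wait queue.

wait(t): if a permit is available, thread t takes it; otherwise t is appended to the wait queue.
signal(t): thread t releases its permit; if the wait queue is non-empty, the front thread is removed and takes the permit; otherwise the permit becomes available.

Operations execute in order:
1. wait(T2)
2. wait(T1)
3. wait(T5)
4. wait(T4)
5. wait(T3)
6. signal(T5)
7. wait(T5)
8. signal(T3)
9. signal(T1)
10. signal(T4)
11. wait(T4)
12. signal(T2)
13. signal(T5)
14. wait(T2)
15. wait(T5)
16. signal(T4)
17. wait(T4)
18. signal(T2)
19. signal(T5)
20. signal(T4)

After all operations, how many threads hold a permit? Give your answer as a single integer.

Step 1: wait(T2) -> count=3 queue=[] holders={T2}
Step 2: wait(T1) -> count=2 queue=[] holders={T1,T2}
Step 3: wait(T5) -> count=1 queue=[] holders={T1,T2,T5}
Step 4: wait(T4) -> count=0 queue=[] holders={T1,T2,T4,T5}
Step 5: wait(T3) -> count=0 queue=[T3] holders={T1,T2,T4,T5}
Step 6: signal(T5) -> count=0 queue=[] holders={T1,T2,T3,T4}
Step 7: wait(T5) -> count=0 queue=[T5] holders={T1,T2,T3,T4}
Step 8: signal(T3) -> count=0 queue=[] holders={T1,T2,T4,T5}
Step 9: signal(T1) -> count=1 queue=[] holders={T2,T4,T5}
Step 10: signal(T4) -> count=2 queue=[] holders={T2,T5}
Step 11: wait(T4) -> count=1 queue=[] holders={T2,T4,T5}
Step 12: signal(T2) -> count=2 queue=[] holders={T4,T5}
Step 13: signal(T5) -> count=3 queue=[] holders={T4}
Step 14: wait(T2) -> count=2 queue=[] holders={T2,T4}
Step 15: wait(T5) -> count=1 queue=[] holders={T2,T4,T5}
Step 16: signal(T4) -> count=2 queue=[] holders={T2,T5}
Step 17: wait(T4) -> count=1 queue=[] holders={T2,T4,T5}
Step 18: signal(T2) -> count=2 queue=[] holders={T4,T5}
Step 19: signal(T5) -> count=3 queue=[] holders={T4}
Step 20: signal(T4) -> count=4 queue=[] holders={none}
Final holders: {none} -> 0 thread(s)

Answer: 0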